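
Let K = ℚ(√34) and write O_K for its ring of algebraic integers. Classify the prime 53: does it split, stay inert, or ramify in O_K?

inert

Since 34 ≢ 1 mod 4, the ring of integers is ℤ[√34] with discriminant 4·34 = 136.
53 ∤ 136, so 53 is unramified.
(34/53) = 34^26 mod 53 = 52, giving Legendre symbol -1.
(34/53) = -1, so 53 is inert.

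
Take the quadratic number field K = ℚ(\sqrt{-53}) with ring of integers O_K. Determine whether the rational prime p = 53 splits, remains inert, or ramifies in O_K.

ramifies in O_K

d = -53 ≡ 3 (mod 4), so O_K = ℤ[√-53] and disc(K) = 4d = -212.
53 divides disc(K) = -212, so 53 ramifies.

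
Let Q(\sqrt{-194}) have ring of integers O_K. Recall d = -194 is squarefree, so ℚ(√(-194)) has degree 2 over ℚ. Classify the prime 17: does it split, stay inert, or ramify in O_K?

17 remains inert

Since -194 ≢ 1 mod 4, the ring of integers is ℤ[√-194] with discriminant 4·(-194) = -776.
17 ∤ -776, so 17 is unramified.
(-194/17) = 10^8 mod 17 = 16, giving Legendre symbol -1.
(-194/17) = -1, so 17 is inert.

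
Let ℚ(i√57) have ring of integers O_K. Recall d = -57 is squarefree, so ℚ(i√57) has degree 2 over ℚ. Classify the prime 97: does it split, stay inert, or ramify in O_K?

Since -57 ≢ 1 mod 4, the ring of integers is ℤ[√-57] with discriminant 4·(-57) = -228.
disc(K) = -228 is not divisible by 97; 97 is unramified.
Euler's criterion: (-57)^48 mod 97 = 96. Thus (-57|97) = -1.
(-57/97) = -1, so 97 is inert.

97 remains inert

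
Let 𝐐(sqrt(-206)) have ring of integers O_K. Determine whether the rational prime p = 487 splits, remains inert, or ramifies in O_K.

487 remains inert

Since -206 ≢ 1 mod 4, the ring of integers is ℤ[√-206] with discriminant 4·(-206) = -824.
disc(K) = -824 is not divisible by 487; 487 is unramified.
Legendre symbol by Euler's criterion: (-206/487) ≡ (-206)^243 ≡ 486 (mod 487), i.e. (-206/487) = -1.
d is a non-residue mod p, hence 487 remains inert in O_K.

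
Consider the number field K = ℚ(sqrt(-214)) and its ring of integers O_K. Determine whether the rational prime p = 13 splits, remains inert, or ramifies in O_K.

remains prime (inert)

Since -214 ≢ 1 mod 4, the ring of integers is ℤ[√-214] with discriminant 4·(-214) = -856.
Since gcd(13, -856) = 1 the prime 13 does not ramify.
Euler's criterion: (-214)^6 mod 13 = 12. Thus (-214|13) = -1.
d is a non-residue mod p, hence 13 remains inert in O_K.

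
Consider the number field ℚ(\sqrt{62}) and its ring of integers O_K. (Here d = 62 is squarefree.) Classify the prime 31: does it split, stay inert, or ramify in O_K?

ramified — (31) = 𝔭²

62 mod 4 = 2, hence disc K = 4·62 = 248 and O_K = ℤ[√62].
31 divides disc(K) = 248, so 31 ramifies.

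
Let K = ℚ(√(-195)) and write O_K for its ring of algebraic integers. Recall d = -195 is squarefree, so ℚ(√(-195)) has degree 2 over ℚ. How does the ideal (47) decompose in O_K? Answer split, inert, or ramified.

inert

d = -195 ≡ 1 (mod 4), so O_K = ℤ[(1+√-195)/2] and disc(K) = d = -195.
disc(K) = -195 is not divisible by 47; 47 is unramified.
(-195/47) = 40^23 mod 47 = 46, giving Legendre symbol -1.
Legendre symbol -1 ⇒ 47 is inert.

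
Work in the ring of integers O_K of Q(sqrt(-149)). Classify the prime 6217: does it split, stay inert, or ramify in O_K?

inert

Since -149 ≢ 1 mod 4, the ring of integers is ℤ[√-149] with discriminant 4·(-149) = -596.
6217 ∤ -596, so 6217 is unramified.
(-149/6217) = 6068^3108 mod 6217 = 6216, giving Legendre symbol -1.
Legendre symbol -1 ⇒ 6217 is inert.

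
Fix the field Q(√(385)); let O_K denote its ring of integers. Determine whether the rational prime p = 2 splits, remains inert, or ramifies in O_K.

p splits

Since 385 ≡ 1 mod 4, the ring of integers is ℤ[(1+√385)/2] with discriminant 385.
Since gcd(2, 385) = 1 the prime 2 does not ramify.
Checking d mod 8: 385 ≡ 1. Hence 2 is split in O_K.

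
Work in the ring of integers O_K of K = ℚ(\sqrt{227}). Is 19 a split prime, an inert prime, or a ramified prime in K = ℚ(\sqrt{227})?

p is inert

Since 227 ≢ 1 mod 4, the ring of integers is ℤ[√227] with discriminant 4·227 = 908.
Since gcd(19, 908) = 1 the prime 19 does not ramify.
(227/19) = 18^9 mod 19 = 18, giving Legendre symbol -1.
Legendre symbol -1 ⇒ 19 is inert.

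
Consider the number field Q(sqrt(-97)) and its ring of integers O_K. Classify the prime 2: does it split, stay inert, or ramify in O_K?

ramified

Since -97 ≢ 1 mod 4, the ring of integers is ℤ[√-97] with discriminant 4·(-97) = -388.
2 divides disc(K) = -388, so 2 ramifies.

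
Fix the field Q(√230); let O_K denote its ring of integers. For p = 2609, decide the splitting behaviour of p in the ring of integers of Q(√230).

Since 230 ≢ 1 mod 4, the ring of integers is ℤ[√230] with discriminant 4·230 = 920.
Since gcd(2609, 920) = 1 the prime 2609 does not ramify.
Legendre symbol by Euler's criterion: (230/2609) ≡ 230^1304 ≡ 2608 (mod 2609), i.e. (230/2609) = -1.
d is a non-residue mod p, hence 2609 remains inert in O_K.

p is inert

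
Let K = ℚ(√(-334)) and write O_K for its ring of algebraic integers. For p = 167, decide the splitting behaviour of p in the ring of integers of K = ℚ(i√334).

d = -334 ≡ 2 (mod 4), so O_K = ℤ[√-334] and disc(K) = 4d = -1336.
disc(K) = -1336 = 167·(-8), so p = 167 is ramified.

ramified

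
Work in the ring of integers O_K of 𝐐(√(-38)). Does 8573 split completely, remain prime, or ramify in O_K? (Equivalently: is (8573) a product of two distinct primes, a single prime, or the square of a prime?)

-38 mod 4 = 2, hence disc K = 4·(-38) = -152 and O_K = ℤ[√-38].
disc(K) = -152 is not divisible by 8573; 8573 is unramified.
Legendre symbol by Euler's criterion: (-38/8573) ≡ (-38)^4286 ≡ 8572 (mod 8573), i.e. (-38/8573) = -1.
(-38/8573) = -1, so 8573 is inert.

inert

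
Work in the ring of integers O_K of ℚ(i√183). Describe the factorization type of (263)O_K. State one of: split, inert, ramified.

inert — (263) stays prime in O_K

d = -183 ≡ 1 (mod 4), so O_K = ℤ[(1+√-183)/2] and disc(K) = d = -183.
263 ∤ -183, so 263 is unramified.
Compute (-183/263) via Euler: 80^((263-1)/2) mod 263 = 262, so (-183/263) = -1.
(-183/263) = -1, so 263 is inert.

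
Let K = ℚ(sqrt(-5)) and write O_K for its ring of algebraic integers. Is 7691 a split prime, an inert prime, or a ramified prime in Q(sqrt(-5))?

d = -5 ≡ 3 (mod 4), so O_K = ℤ[√-5] and disc(K) = 4d = -20.
disc(K) = -20 is not divisible by 7691; 7691 is unramified.
(-5/7691) = 7686^3845 mod 7691 = 7690, giving Legendre symbol -1.
Legendre symbol -1 ⇒ 7691 is inert.

inert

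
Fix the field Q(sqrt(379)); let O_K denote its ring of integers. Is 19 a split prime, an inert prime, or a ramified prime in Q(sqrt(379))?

379 mod 4 = 3, hence disc K = 4·379 = 1516 and O_K = ℤ[√379].
19 ∤ 1516, so 19 is unramified.
(379/19) = 18^9 mod 19 = 18, giving Legendre symbol -1.
d is a non-residue mod p, hence 19 remains inert in O_K.

inert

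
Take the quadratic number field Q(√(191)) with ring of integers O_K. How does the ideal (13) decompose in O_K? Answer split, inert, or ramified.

p splits

d = 191 ≡ 3 (mod 4), so O_K = ℤ[√191] and disc(K) = 4d = 764.
disc(K) = 764 is not divisible by 13; 13 is unramified.
Legendre symbol by Euler's criterion: (191/13) ≡ 191^6 ≡ 1 (mod 13), i.e. (191/13) = 1.
d is a quadratic residue mod p, hence 13 splits in O_K.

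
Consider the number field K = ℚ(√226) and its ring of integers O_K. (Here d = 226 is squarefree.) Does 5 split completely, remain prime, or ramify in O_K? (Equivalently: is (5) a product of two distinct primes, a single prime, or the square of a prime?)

p splits

226 mod 4 = 2, hence disc K = 4·226 = 904 and O_K = ℤ[√226].
5 ∤ 904, so 5 is unramified.
Euler's criterion: 226^2 mod 5 = 1. Thus (226|5) = 1.
(226/5) = 1, so 5 splits.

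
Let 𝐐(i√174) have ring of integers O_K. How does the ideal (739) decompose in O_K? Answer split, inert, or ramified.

-174 mod 4 = 2, hence disc K = 4·(-174) = -696 and O_K = ℤ[√-174].
disc(K) = -696 is not divisible by 739; 739 is unramified.
Legendre symbol by Euler's criterion: (-174/739) ≡ (-174)^369 ≡ 1 (mod 739), i.e. (-174/739) = 1.
d is a quadratic residue mod p, hence 739 splits in O_K.

739 splits in O_K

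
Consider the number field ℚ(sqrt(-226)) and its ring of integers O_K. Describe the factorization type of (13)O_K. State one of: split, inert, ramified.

remains prime (inert)

-226 mod 4 = 2, hence disc K = 4·(-226) = -904 and O_K = ℤ[√-226].
13 ∤ -904, so 13 is unramified.
Legendre symbol by Euler's criterion: (-226/13) ≡ (-226)^6 ≡ 12 (mod 13), i.e. (-226/13) = -1.
d is a non-residue mod p, hence 13 remains inert in O_K.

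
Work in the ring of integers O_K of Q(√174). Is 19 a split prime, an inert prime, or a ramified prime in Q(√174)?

remains prime (inert)

Since 174 ≢ 1 mod 4, the ring of integers is ℤ[√174] with discriminant 4·174 = 696.
19 ∤ 696, so 19 is unramified.
Euler's criterion: 174^9 mod 19 = 18. Thus (174|19) = -1.
(174/19) = -1, so 19 is inert.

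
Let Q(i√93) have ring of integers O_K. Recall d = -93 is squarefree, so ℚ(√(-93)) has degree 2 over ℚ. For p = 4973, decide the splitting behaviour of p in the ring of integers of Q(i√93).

split — (4973) = 𝔭₁𝔭₂ with 𝔭₁ ≠ 𝔭₂

Since -93 ≢ 1 mod 4, the ring of integers is ℤ[√-93] with discriminant 4·(-93) = -372.
disc(K) = -372 is not divisible by 4973; 4973 is unramified.
Compute (-93/4973) via Euler: 4880^((4973-1)/2) mod 4973 = 1, so (-93/4973) = 1.
Legendre symbol 1 ⇒ 4973 is split.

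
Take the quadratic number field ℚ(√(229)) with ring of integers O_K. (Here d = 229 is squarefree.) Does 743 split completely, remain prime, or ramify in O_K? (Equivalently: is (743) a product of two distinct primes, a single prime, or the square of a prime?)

229 mod 4 = 1, hence disc K = 229 and O_K = ℤ[(1+√229)/2].
disc(K) = 229 is not divisible by 743; 743 is unramified.
Legendre symbol by Euler's criterion: (229/743) ≡ 229^371 ≡ 1 (mod 743), i.e. (229/743) = 1.
Legendre symbol 1 ⇒ 743 is split.

splits completely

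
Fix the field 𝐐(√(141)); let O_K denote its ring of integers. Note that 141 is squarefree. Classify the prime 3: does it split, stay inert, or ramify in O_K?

ramified

Since 141 ≡ 1 mod 4, the ring of integers is ℤ[(1+√141)/2] with discriminant 141.
Ramification test: 3 | 141. The prime 3 ramifies in K.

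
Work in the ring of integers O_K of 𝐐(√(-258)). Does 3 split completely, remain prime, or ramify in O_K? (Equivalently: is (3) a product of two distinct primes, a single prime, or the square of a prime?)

Since -258 ≢ 1 mod 4, the ring of integers is ℤ[√-258] with discriminant 4·(-258) = -1032.
3 divides disc(K) = -1032, so 3 ramifies.

ramified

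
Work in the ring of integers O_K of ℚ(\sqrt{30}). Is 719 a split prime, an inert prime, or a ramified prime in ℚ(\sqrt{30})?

30 mod 4 = 2, hence disc K = 4·30 = 120 and O_K = ℤ[√30].
719 ∤ 120, so 719 is unramified.
(30/719) = 30^359 mod 719 = 1, giving Legendre symbol 1.
(30/719) = 1, so 719 splits.

split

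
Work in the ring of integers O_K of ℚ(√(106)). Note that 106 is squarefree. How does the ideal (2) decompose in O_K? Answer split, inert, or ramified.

d = 106 ≡ 2 (mod 4), so O_K = ℤ[√106] and disc(K) = 4d = 424.
Ramification test: 2 | 424. The prime 2 ramifies in K.

ramifies in O_K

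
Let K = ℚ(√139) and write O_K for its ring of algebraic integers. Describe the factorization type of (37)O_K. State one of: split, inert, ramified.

splits completely

Since 139 ≢ 1 mod 4, the ring of integers is ℤ[√139] with discriminant 4·139 = 556.
37 ∤ 556, so 37 is unramified.
(139/37) = 28^18 mod 37 = 1, giving Legendre symbol 1.
(139/37) = 1, so 37 splits.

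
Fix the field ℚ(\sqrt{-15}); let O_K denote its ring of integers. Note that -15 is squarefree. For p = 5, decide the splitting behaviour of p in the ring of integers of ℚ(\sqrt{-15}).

d = -15 ≡ 1 (mod 4), so O_K = ℤ[(1+√-15)/2] and disc(K) = d = -15.
5 divides disc(K) = -15, so 5 ramifies.

ramified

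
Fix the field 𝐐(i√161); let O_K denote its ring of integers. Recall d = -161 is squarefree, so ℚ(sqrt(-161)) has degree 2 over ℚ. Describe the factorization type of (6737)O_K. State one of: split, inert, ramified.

6737 splits in O_K

d = -161 ≡ 3 (mod 4), so O_K = ℤ[√-161] and disc(K) = 4d = -644.
disc(K) = -644 is not divisible by 6737; 6737 is unramified.
(-161/6737) = 6576^3368 mod 6737 = 1, giving Legendre symbol 1.
Legendre symbol 1 ⇒ 6737 is split.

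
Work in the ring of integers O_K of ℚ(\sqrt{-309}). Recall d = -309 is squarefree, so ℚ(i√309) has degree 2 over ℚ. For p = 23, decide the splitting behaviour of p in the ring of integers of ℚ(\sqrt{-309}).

-309 mod 4 = 3, hence disc K = 4·(-309) = -1236 and O_K = ℤ[√-309].
23 ∤ -1236, so 23 is unramified.
(-309/23) = 13^11 mod 23 = 1, giving Legendre symbol 1.
(-309/23) = 1, so 23 splits.

23 splits in O_K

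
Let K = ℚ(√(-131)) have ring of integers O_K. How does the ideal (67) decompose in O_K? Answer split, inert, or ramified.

remains prime (inert)

Since -131 ≡ 1 mod 4, the ring of integers is ℤ[(1+√-131)/2] with discriminant -131.
67 ∤ -131, so 67 is unramified.
Euler's criterion: (-131)^33 mod 67 = 66. Thus (-131|67) = -1.
Legendre symbol -1 ⇒ 67 is inert.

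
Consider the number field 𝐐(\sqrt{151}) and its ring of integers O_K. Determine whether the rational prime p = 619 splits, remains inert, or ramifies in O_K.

d = 151 ≡ 3 (mod 4), so O_K = ℤ[√151] and disc(K) = 4d = 604.
disc(K) = 604 is not divisible by 619; 619 is unramified.
Compute (151/619) via Euler: 151^((619-1)/2) mod 619 = 1, so (151/619) = 1.
Legendre symbol 1 ⇒ 619 is split.

p splits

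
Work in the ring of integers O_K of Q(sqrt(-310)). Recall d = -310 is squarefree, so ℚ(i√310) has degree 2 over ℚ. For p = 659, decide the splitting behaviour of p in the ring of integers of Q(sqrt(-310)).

p is inert

Since -310 ≢ 1 mod 4, the ring of integers is ℤ[√-310] with discriminant 4·(-310) = -1240.
disc(K) = -1240 is not divisible by 659; 659 is unramified.
Euler's criterion: (-310)^329 mod 659 = 658. Thus (-310|659) = -1.
Legendre symbol -1 ⇒ 659 is inert.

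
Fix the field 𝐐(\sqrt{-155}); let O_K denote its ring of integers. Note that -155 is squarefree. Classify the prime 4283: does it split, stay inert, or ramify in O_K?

-155 mod 4 = 1, hence disc K = -155 and O_K = ℤ[(1+√-155)/2].
disc(K) = -155 is not divisible by 4283; 4283 is unramified.
Compute (-155/4283) via Euler: 4128^((4283-1)/2) mod 4283 = 4282, so (-155/4283) = -1.
Legendre symbol -1 ⇒ 4283 is inert.

inert — (4283) stays prime in O_K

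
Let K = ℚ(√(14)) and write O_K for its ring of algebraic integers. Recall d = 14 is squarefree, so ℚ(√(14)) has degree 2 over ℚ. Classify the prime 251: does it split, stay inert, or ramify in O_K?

251 remains inert

14 mod 4 = 2, hence disc K = 4·14 = 56 and O_K = ℤ[√14].
251 ∤ 56, so 251 is unramified.
Legendre symbol by Euler's criterion: (14/251) ≡ 14^125 ≡ 250 (mod 251), i.e. (14/251) = -1.
Legendre symbol -1 ⇒ 251 is inert.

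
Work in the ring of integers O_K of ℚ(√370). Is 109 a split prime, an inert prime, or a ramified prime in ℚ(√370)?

Since 370 ≢ 1 mod 4, the ring of integers is ℤ[√370] with discriminant 4·370 = 1480.
Since gcd(109, 1480) = 1 the prime 109 does not ramify.
(370/109) = 43^54 mod 109 = 1, giving Legendre symbol 1.
Legendre symbol 1 ⇒ 109 is split.

splits completely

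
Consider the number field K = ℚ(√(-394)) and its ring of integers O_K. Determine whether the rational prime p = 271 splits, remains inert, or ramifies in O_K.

Since -394 ≢ 1 mod 4, the ring of integers is ℤ[√-394] with discriminant 4·(-394) = -1576.
271 ∤ -1576, so 271 is unramified.
Compute (-394/271) via Euler: 148^((271-1)/2) mod 271 = 1, so (-394/271) = 1.
(-394/271) = 1, so 271 splits.

p splits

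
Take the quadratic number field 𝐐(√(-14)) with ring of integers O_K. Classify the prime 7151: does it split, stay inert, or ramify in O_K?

p splits

-14 mod 4 = 2, hence disc K = 4·(-14) = -56 and O_K = ℤ[√-14].
7151 ∤ -56, so 7151 is unramified.
(-14/7151) = 7137^3575 mod 7151 = 1, giving Legendre symbol 1.
Legendre symbol 1 ⇒ 7151 is split.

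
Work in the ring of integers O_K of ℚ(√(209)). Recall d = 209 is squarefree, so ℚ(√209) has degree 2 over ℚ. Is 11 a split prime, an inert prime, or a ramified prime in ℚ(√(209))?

d = 209 ≡ 1 (mod 4), so O_K = ℤ[(1+√209)/2] and disc(K) = d = 209.
disc(K) = 209 = 11·19, so p = 11 is ramified.

ramified — (11) = 𝔭²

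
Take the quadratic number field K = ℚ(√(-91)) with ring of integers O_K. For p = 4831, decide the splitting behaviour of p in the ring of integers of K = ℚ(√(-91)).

4831 remains inert

d = -91 ≡ 1 (mod 4), so O_K = ℤ[(1+√-91)/2] and disc(K) = d = -91.
Since gcd(4831, -91) = 1 the prime 4831 does not ramify.
Compute (-91/4831) via Euler: 4740^((4831-1)/2) mod 4831 = 4830, so (-91/4831) = -1.
(-91/4831) = -1, so 4831 is inert.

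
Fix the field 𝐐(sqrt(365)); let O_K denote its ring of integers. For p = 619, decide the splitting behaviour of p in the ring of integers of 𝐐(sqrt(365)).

splits completely

d = 365 ≡ 1 (mod 4), so O_K = ℤ[(1+√365)/2] and disc(K) = d = 365.
Since gcd(619, 365) = 1 the prime 619 does not ramify.
(365/619) = 365^309 mod 619 = 1, giving Legendre symbol 1.
Legendre symbol 1 ⇒ 619 is split.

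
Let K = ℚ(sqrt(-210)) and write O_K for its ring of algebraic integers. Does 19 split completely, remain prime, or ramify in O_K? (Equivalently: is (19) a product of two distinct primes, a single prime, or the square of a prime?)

inert

Since -210 ≢ 1 mod 4, the ring of integers is ℤ[√-210] with discriminant 4·(-210) = -840.
19 ∤ -840, so 19 is unramified.
Compute (-210/19) via Euler: 18^((19-1)/2) mod 19 = 18, so (-210/19) = -1.
d is a non-residue mod p, hence 19 remains inert in O_K.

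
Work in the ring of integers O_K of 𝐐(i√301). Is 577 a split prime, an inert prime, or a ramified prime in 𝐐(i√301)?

577 splits in O_K

-301 mod 4 = 3, hence disc K = 4·(-301) = -1204 and O_K = ℤ[√-301].
577 ∤ -1204, so 577 is unramified.
Euler's criterion: (-301)^288 mod 577 = 1. Thus (-301|577) = 1.
Legendre symbol 1 ⇒ 577 is split.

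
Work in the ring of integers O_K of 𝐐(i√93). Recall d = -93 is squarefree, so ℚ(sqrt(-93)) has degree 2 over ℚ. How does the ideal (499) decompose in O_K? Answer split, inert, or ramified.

Since -93 ≢ 1 mod 4, the ring of integers is ℤ[√-93] with discriminant 4·(-93) = -372.
499 ∤ -372, so 499 is unramified.
Legendre symbol by Euler's criterion: (-93/499) ≡ (-93)^249 ≡ 1 (mod 499), i.e. (-93/499) = 1.
Legendre symbol 1 ⇒ 499 is split.

split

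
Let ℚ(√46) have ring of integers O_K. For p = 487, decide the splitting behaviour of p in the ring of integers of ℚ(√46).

46 mod 4 = 2, hence disc K = 4·46 = 184 and O_K = ℤ[√46].
disc(K) = 184 is not divisible by 487; 487 is unramified.
Legendre symbol by Euler's criterion: (46/487) ≡ 46^243 ≡ 486 (mod 487), i.e. (46/487) = -1.
Legendre symbol -1 ⇒ 487 is inert.

inert — (487) stays prime in O_K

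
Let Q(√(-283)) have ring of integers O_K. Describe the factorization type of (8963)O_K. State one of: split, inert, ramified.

remains prime (inert)

d = -283 ≡ 1 (mod 4), so O_K = ℤ[(1+√-283)/2] and disc(K) = d = -283.
8963 ∤ -283, so 8963 is unramified.
(-283/8963) = 8680^4481 mod 8963 = 8962, giving Legendre symbol -1.
(-283/8963) = -1, so 8963 is inert.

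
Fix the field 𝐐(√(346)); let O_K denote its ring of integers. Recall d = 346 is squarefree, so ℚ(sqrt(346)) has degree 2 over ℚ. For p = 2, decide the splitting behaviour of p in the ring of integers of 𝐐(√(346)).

ramified

346 mod 4 = 2, hence disc K = 4·346 = 1384 and O_K = ℤ[√346].
disc(K) = 1384 = 2·692, so p = 2 is ramified.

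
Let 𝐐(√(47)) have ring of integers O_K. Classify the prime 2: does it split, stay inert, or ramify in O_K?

d = 47 ≡ 3 (mod 4), so O_K = ℤ[√47] and disc(K) = 4d = 188.
Ramification test: 2 | 188. The prime 2 ramifies in K.

ramifies in O_K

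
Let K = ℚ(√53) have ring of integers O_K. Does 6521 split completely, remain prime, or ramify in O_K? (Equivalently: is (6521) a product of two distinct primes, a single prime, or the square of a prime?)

inert

Since 53 ≡ 1 mod 4, the ring of integers is ℤ[(1+√53)/2] with discriminant 53.
Since gcd(6521, 53) = 1 the prime 6521 does not ramify.
Euler's criterion: 53^3260 mod 6521 = 6520. Thus (53|6521) = -1.
(53/6521) = -1, so 6521 is inert.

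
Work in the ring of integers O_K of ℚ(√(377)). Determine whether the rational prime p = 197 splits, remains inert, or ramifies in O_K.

p is inert

377 mod 4 = 1, hence disc K = 377 and O_K = ℤ[(1+√377)/2].
Since gcd(197, 377) = 1 the prime 197 does not ramify.
(377/197) = 180^98 mod 197 = 196, giving Legendre symbol -1.
Legendre symbol -1 ⇒ 197 is inert.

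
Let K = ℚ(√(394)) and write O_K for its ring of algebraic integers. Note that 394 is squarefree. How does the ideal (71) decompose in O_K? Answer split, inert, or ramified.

Since 394 ≢ 1 mod 4, the ring of integers is ℤ[√394] with discriminant 4·394 = 1576.
71 ∤ 1576, so 71 is unramified.
Compute (394/71) via Euler: 39^((71-1)/2) mod 71 = 70, so (394/71) = -1.
(394/71) = -1, so 71 is inert.

p is inert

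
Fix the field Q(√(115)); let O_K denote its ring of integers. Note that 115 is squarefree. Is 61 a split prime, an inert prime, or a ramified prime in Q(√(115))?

p is inert

115 mod 4 = 3, hence disc K = 4·115 = 460 and O_K = ℤ[√115].
61 ∤ 460, so 61 is unramified.
Legendre symbol by Euler's criterion: (115/61) ≡ 115^30 ≡ 60 (mod 61), i.e. (115/61) = -1.
(115/61) = -1, so 61 is inert.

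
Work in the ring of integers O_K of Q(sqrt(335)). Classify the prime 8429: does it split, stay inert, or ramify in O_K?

p splits

Since 335 ≢ 1 mod 4, the ring of integers is ℤ[√335] with discriminant 4·335 = 1340.
Since gcd(8429, 1340) = 1 the prime 8429 does not ramify.
(335/8429) = 335^4214 mod 8429 = 1, giving Legendre symbol 1.
(335/8429) = 1, so 8429 splits.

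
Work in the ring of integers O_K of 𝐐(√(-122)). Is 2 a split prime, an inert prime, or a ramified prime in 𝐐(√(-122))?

-122 mod 4 = 2, hence disc K = 4·(-122) = -488 and O_K = ℤ[√-122].
2 divides disc(K) = -488, so 2 ramifies.

p ramifies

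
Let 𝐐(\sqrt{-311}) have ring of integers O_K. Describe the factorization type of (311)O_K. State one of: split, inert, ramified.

Since -311 ≡ 1 mod 4, the ring of integers is ℤ[(1+√-311)/2] with discriminant -311.
311 divides disc(K) = -311, so 311 ramifies.

ramified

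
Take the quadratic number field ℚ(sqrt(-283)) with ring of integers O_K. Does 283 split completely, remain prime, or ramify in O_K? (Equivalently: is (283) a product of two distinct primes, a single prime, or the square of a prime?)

d = -283 ≡ 1 (mod 4), so O_K = ℤ[(1+√-283)/2] and disc(K) = d = -283.
disc(K) = -283 = 283·(-1), so p = 283 is ramified.

p ramifies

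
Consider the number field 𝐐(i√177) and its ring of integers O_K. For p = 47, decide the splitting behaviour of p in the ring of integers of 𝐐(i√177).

inert

d = -177 ≡ 3 (mod 4), so O_K = ℤ[√-177] and disc(K) = 4d = -708.
Since gcd(47, -708) = 1 the prime 47 does not ramify.
Euler's criterion: (-177)^23 mod 47 = 46. Thus (-177|47) = -1.
Legendre symbol -1 ⇒ 47 is inert.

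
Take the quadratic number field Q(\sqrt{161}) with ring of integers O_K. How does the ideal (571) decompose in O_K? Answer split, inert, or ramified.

Since 161 ≡ 1 mod 4, the ring of integers is ℤ[(1+√161)/2] with discriminant 161.
Since gcd(571, 161) = 1 the prime 571 does not ramify.
Euler's criterion: 161^285 mod 571 = 570. Thus (161|571) = -1.
d is a non-residue mod p, hence 571 remains inert in O_K.

inert — (571) stays prime in O_K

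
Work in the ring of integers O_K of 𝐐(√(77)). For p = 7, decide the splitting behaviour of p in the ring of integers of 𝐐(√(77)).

p ramifies

Since 77 ≡ 1 mod 4, the ring of integers is ℤ[(1+√77)/2] with discriminant 77.
Ramification test: 7 | 77. The prime 7 ramifies in K.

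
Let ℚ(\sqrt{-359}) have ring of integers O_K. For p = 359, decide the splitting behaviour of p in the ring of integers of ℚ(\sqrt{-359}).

ramified

Since -359 ≡ 1 mod 4, the ring of integers is ℤ[(1+√-359)/2] with discriminant -359.
Ramification test: 359 | -359. The prime 359 ramifies in K.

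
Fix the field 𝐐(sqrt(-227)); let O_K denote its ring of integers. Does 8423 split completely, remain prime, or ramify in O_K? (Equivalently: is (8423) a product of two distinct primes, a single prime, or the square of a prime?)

d = -227 ≡ 1 (mod 4), so O_K = ℤ[(1+√-227)/2] and disc(K) = d = -227.
8423 ∤ -227, so 8423 is unramified.
Legendre symbol by Euler's criterion: (-227/8423) ≡ (-227)^4211 ≡ 8422 (mod 8423), i.e. (-227/8423) = -1.
(-227/8423) = -1, so 8423 is inert.

inert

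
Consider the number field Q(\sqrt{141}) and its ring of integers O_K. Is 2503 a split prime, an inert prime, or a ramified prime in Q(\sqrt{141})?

splits completely

141 mod 4 = 1, hence disc K = 141 and O_K = ℤ[(1+√141)/2].
2503 ∤ 141, so 2503 is unramified.
(141/2503) = 141^1251 mod 2503 = 1, giving Legendre symbol 1.
(141/2503) = 1, so 2503 splits.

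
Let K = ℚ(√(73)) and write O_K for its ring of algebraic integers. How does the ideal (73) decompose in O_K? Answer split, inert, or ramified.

Since 73 ≡ 1 mod 4, the ring of integers is ℤ[(1+√73)/2] with discriminant 73.
Ramification test: 73 | 73. The prime 73 ramifies in K.

73 is ramified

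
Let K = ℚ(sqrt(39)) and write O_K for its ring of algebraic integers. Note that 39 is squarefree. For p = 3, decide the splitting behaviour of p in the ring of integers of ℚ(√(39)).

p ramifies

d = 39 ≡ 3 (mod 4), so O_K = ℤ[√39] and disc(K) = 4d = 156.
disc(K) = 156 = 3·52, so p = 3 is ramified.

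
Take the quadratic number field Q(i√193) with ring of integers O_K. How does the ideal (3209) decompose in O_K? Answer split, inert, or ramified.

d = -193 ≡ 3 (mod 4), so O_K = ℤ[√-193] and disc(K) = 4d = -772.
disc(K) = -772 is not divisible by 3209; 3209 is unramified.
Euler's criterion: (-193)^1604 mod 3209 = 1. Thus (-193|3209) = 1.
(-193/3209) = 1, so 3209 splits.

p splits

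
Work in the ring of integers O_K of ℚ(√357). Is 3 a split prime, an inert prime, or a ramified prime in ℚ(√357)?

357 mod 4 = 1, hence disc K = 357 and O_K = ℤ[(1+√357)/2].
3 divides disc(K) = 357, so 3 ramifies.

ramified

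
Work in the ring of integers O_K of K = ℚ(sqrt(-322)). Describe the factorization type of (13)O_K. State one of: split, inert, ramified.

d = -322 ≡ 2 (mod 4), so O_K = ℤ[√-322] and disc(K) = 4d = -1288.
13 ∤ -1288, so 13 is unramified.
Legendre symbol by Euler's criterion: (-322/13) ≡ (-322)^6 ≡ 1 (mod 13), i.e. (-322/13) = 1.
d is a quadratic residue mod p, hence 13 splits in O_K.

p splits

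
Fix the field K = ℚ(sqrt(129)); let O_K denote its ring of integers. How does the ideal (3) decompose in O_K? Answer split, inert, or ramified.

3 is ramified

d = 129 ≡ 1 (mod 4), so O_K = ℤ[(1+√129)/2] and disc(K) = d = 129.
Ramification test: 3 | 129. The prime 3 ramifies in K.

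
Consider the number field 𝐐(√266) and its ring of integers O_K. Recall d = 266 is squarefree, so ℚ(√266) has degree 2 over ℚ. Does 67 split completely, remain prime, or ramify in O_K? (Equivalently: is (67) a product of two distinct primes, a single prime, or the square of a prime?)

266 mod 4 = 2, hence disc K = 4·266 = 1064 and O_K = ℤ[√266].
disc(K) = 1064 is not divisible by 67; 67 is unramified.
Compute (266/67) via Euler: 65^((67-1)/2) mod 67 = 1, so (266/67) = 1.
Legendre symbol 1 ⇒ 67 is split.

split — (67) = 𝔭₁𝔭₂ with 𝔭₁ ≠ 𝔭₂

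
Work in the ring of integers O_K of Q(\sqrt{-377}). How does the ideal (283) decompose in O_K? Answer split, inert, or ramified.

283 remains inert

Since -377 ≢ 1 mod 4, the ring of integers is ℤ[√-377] with discriminant 4·(-377) = -1508.
283 ∤ -1508, so 283 is unramified.
Legendre symbol by Euler's criterion: (-377/283) ≡ (-377)^141 ≡ 282 (mod 283), i.e. (-377/283) = -1.
Legendre symbol -1 ⇒ 283 is inert.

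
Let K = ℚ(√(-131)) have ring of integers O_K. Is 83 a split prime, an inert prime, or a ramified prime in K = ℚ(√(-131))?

p is inert

d = -131 ≡ 1 (mod 4), so O_K = ℤ[(1+√-131)/2] and disc(K) = d = -131.
83 ∤ -131, so 83 is unramified.
(-131/83) = 35^41 mod 83 = 82, giving Legendre symbol -1.
d is a non-residue mod p, hence 83 remains inert in O_K.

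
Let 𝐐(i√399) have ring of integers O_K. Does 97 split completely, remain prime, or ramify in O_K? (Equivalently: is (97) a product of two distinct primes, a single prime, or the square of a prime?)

p splits

d = -399 ≡ 1 (mod 4), so O_K = ℤ[(1+√-399)/2] and disc(K) = d = -399.
97 ∤ -399, so 97 is unramified.
Legendre symbol by Euler's criterion: (-399/97) ≡ (-399)^48 ≡ 1 (mod 97), i.e. (-399/97) = 1.
d is a quadratic residue mod p, hence 97 splits in O_K.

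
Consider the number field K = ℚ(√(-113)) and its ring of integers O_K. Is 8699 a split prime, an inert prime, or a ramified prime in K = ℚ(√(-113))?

remains prime (inert)

-113 mod 4 = 3, hence disc K = 4·(-113) = -452 and O_K = ℤ[√-113].
8699 ∤ -452, so 8699 is unramified.
Euler's criterion: (-113)^4349 mod 8699 = 8698. Thus (-113|8699) = -1.
(-113/8699) = -1, so 8699 is inert.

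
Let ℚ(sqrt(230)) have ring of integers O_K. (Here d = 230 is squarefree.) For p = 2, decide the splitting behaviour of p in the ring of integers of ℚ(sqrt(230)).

2 is ramified

230 mod 4 = 2, hence disc K = 4·230 = 920 and O_K = ℤ[√230].
2 divides disc(K) = 920, so 2 ramifies.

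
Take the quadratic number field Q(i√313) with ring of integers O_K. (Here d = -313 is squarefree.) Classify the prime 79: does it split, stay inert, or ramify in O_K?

Since -313 ≢ 1 mod 4, the ring of integers is ℤ[√-313] with discriminant 4·(-313) = -1252.
Since gcd(79, -1252) = 1 the prime 79 does not ramify.
Euler's criterion: (-313)^39 mod 79 = 78. Thus (-313|79) = -1.
(-313/79) = -1, so 79 is inert.

inert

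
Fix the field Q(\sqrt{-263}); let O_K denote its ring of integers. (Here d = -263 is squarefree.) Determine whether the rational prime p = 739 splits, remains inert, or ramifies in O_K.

p is inert

d = -263 ≡ 1 (mod 4), so O_K = ℤ[(1+√-263)/2] and disc(K) = d = -263.
Since gcd(739, -263) = 1 the prime 739 does not ramify.
Euler's criterion: (-263)^369 mod 739 = 738. Thus (-263|739) = -1.
Legendre symbol -1 ⇒ 739 is inert.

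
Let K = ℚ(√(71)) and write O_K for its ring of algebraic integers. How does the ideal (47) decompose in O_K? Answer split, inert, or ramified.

d = 71 ≡ 3 (mod 4), so O_K = ℤ[√71] and disc(K) = 4d = 284.
Since gcd(47, 284) = 1 the prime 47 does not ramify.
(71/47) = 24^23 mod 47 = 1, giving Legendre symbol 1.
d is a quadratic residue mod p, hence 47 splits in O_K.

split — (47) = 𝔭₁𝔭₂ with 𝔭₁ ≠ 𝔭₂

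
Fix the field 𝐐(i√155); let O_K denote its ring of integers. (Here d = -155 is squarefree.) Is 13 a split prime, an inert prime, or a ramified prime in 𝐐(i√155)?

splits completely

-155 mod 4 = 1, hence disc K = -155 and O_K = ℤ[(1+√-155)/2].
13 ∤ -155, so 13 is unramified.
Compute (-155/13) via Euler: 1^((13-1)/2) mod 13 = 1, so (-155/13) = 1.
d is a quadratic residue mod p, hence 13 splits in O_K.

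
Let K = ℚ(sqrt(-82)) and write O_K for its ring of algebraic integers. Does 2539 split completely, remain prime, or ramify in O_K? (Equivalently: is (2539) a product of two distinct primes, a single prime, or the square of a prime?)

-82 mod 4 = 2, hence disc K = 4·(-82) = -328 and O_K = ℤ[√-82].
Since gcd(2539, -328) = 1 the prime 2539 does not ramify.
Legendre symbol by Euler's criterion: (-82/2539) ≡ (-82)^1269 ≡ 2538 (mod 2539), i.e. (-82/2539) = -1.
d is a non-residue mod p, hence 2539 remains inert in O_K.

remains prime (inert)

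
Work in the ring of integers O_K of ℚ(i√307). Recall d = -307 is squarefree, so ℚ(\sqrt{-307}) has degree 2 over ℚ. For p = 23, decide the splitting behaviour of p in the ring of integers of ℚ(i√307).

Since -307 ≡ 1 mod 4, the ring of integers is ℤ[(1+√-307)/2] with discriminant -307.
disc(K) = -307 is not divisible by 23; 23 is unramified.
Euler's criterion: (-307)^11 mod 23 = 22. Thus (-307|23) = -1.
(-307/23) = -1, so 23 is inert.

23 remains inert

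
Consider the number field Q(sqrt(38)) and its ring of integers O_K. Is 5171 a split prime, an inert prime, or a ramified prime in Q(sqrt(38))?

38 mod 4 = 2, hence disc K = 4·38 = 152 and O_K = ℤ[√38].
disc(K) = 152 is not divisible by 5171; 5171 is unramified.
Euler's criterion: 38^2585 mod 5171 = 5170. Thus (38|5171) = -1.
d is a non-residue mod p, hence 5171 remains inert in O_K.

5171 remains inert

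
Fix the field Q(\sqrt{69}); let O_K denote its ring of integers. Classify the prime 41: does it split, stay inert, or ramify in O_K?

41 remains inert

d = 69 ≡ 1 (mod 4), so O_K = ℤ[(1+√69)/2] and disc(K) = d = 69.
Since gcd(41, 69) = 1 the prime 41 does not ramify.
Euler's criterion: 69^20 mod 41 = 40. Thus (69|41) = -1.
d is a non-residue mod p, hence 41 remains inert in O_K.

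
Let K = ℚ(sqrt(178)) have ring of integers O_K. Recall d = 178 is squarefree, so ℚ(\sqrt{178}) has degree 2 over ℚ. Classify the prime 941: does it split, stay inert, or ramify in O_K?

p splits

178 mod 4 = 2, hence disc K = 4·178 = 712 and O_K = ℤ[√178].
Since gcd(941, 712) = 1 the prime 941 does not ramify.
Euler's criterion: 178^470 mod 941 = 1. Thus (178|941) = 1.
(178/941) = 1, so 941 splits.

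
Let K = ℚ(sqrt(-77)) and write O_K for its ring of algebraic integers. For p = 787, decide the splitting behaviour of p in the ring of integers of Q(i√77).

d = -77 ≡ 3 (mod 4), so O_K = ℤ[√-77] and disc(K) = 4d = -308.
787 ∤ -308, so 787 is unramified.
(-77/787) = 710^393 mod 787 = 786, giving Legendre symbol -1.
d is a non-residue mod p, hence 787 remains inert in O_K.

remains prime (inert)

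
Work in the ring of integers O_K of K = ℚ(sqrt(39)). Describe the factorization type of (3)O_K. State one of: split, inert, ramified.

ramifies in O_K

d = 39 ≡ 3 (mod 4), so O_K = ℤ[√39] and disc(K) = 4d = 156.
Ramification test: 3 | 156. The prime 3 ramifies in K.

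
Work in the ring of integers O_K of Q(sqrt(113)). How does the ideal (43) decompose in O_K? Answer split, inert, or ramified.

d = 113 ≡ 1 (mod 4), so O_K = ℤ[(1+√113)/2] and disc(K) = d = 113.
disc(K) = 113 is not divisible by 43; 43 is unramified.
Legendre symbol by Euler's criterion: (113/43) ≡ 113^21 ≡ 42 (mod 43), i.e. (113/43) = -1.
(113/43) = -1, so 43 is inert.

p is inert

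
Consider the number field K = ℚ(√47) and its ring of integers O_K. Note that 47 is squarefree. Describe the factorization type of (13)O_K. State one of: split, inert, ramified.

Since 47 ≢ 1 mod 4, the ring of integers is ℤ[√47] with discriminant 4·47 = 188.
13 ∤ 188, so 13 is unramified.
Compute (47/13) via Euler: 8^((13-1)/2) mod 13 = 12, so (47/13) = -1.
d is a non-residue mod p, hence 13 remains inert in O_K.

p is inert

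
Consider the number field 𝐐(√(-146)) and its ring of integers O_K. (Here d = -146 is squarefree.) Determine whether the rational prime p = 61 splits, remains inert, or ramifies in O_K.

inert — (61) stays prime in O_K

Since -146 ≢ 1 mod 4, the ring of integers is ℤ[√-146] with discriminant 4·(-146) = -584.
61 ∤ -584, so 61 is unramified.
(-146/61) = 37^30 mod 61 = 60, giving Legendre symbol -1.
d is a non-residue mod p, hence 61 remains inert in O_K.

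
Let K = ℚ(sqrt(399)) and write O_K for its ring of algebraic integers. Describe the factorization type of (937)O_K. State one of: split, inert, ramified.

399 mod 4 = 3, hence disc K = 4·399 = 1596 and O_K = ℤ[√399].
937 ∤ 1596, so 937 is unramified.
Legendre symbol by Euler's criterion: (399/937) ≡ 399^468 ≡ 936 (mod 937), i.e. (399/937) = -1.
d is a non-residue mod p, hence 937 remains inert in O_K.

inert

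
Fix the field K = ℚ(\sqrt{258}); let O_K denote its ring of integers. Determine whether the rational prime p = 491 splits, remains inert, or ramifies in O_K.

d = 258 ≡ 2 (mod 4), so O_K = ℤ[√258] and disc(K) = 4d = 1032.
disc(K) = 1032 is not divisible by 491; 491 is unramified.
Legendre symbol by Euler's criterion: (258/491) ≡ 258^245 ≡ 490 (mod 491), i.e. (258/491) = -1.
(258/491) = -1, so 491 is inert.

p is inert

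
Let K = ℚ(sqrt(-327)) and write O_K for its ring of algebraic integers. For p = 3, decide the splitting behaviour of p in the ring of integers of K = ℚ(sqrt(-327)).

ramified — (3) = 𝔭²

d = -327 ≡ 1 (mod 4), so O_K = ℤ[(1+√-327)/2] and disc(K) = d = -327.
disc(K) = -327 = 3·(-109), so p = 3 is ramified.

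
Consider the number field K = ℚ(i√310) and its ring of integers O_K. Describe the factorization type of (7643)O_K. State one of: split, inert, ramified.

d = -310 ≡ 2 (mod 4), so O_K = ℤ[√-310] and disc(K) = 4d = -1240.
disc(K) = -1240 is not divisible by 7643; 7643 is unramified.
Compute (-310/7643) via Euler: 7333^((7643-1)/2) mod 7643 = 7642, so (-310/7643) = -1.
Legendre symbol -1 ⇒ 7643 is inert.

p is inert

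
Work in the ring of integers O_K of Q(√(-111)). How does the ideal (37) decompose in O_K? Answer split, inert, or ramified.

d = -111 ≡ 1 (mod 4), so O_K = ℤ[(1+√-111)/2] and disc(K) = d = -111.
disc(K) = -111 = 37·(-3), so p = 37 is ramified.

ramifies in O_K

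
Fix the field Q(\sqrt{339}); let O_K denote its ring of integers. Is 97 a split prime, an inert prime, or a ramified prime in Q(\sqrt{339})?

97 splits in O_K

339 mod 4 = 3, hence disc K = 4·339 = 1356 and O_K = ℤ[√339].
Since gcd(97, 1356) = 1 the prime 97 does not ramify.
(339/97) = 48^48 mod 97 = 1, giving Legendre symbol 1.
(339/97) = 1, so 97 splits.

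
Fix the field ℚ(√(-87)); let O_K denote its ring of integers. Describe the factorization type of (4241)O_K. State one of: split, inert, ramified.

d = -87 ≡ 1 (mod 4), so O_K = ℤ[(1+√-87)/2] and disc(K) = d = -87.
disc(K) = -87 is not divisible by 4241; 4241 is unramified.
Legendre symbol by Euler's criterion: (-87/4241) ≡ (-87)^2120 ≡ 4240 (mod 4241), i.e. (-87/4241) = -1.
(-87/4241) = -1, so 4241 is inert.

4241 remains inert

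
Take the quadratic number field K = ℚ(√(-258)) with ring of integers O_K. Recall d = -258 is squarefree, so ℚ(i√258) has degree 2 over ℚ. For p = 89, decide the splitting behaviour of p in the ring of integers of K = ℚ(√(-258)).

d = -258 ≡ 2 (mod 4), so O_K = ℤ[√-258] and disc(K) = 4d = -1032.
disc(K) = -1032 is not divisible by 89; 89 is unramified.
Euler's criterion: (-258)^44 mod 89 = 1. Thus (-258|89) = 1.
Legendre symbol 1 ⇒ 89 is split.

split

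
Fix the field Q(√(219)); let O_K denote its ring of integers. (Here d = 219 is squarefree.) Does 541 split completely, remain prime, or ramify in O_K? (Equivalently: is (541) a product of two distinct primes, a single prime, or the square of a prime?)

219 mod 4 = 3, hence disc K = 4·219 = 876 and O_K = ℤ[√219].
disc(K) = 876 is not divisible by 541; 541 is unramified.
(219/541) = 219^270 mod 541 = 540, giving Legendre symbol -1.
(219/541) = -1, so 541 is inert.

inert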